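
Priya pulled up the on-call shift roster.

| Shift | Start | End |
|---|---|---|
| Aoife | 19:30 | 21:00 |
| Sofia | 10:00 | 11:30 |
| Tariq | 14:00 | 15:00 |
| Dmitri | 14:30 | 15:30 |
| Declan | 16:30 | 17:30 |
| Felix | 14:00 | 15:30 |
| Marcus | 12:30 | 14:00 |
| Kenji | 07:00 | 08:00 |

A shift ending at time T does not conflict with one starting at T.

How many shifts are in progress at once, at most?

Sort all start/end points and keep a running count:
07:00 start Kenji → 1
08:00 end Kenji → 0
10:00 start Sofia → 1
11:30 end Sofia → 0
12:30 start Marcus → 1
14:00 end Marcus → 0
14:00 start Felix → 1
14:00 start Tariq → 2
14:30 start Dmitri → 3
15:00 end Tariq → 2
15:30 end Dmitri → 1
15:30 end Felix → 0
16:30 start Declan → 1
17:30 end Declan → 0
19:30 start Aoife → 1
21:00 end Aoife → 0
Peak is 3, at 14:30 (Dmitri, Felix, Tariq).

3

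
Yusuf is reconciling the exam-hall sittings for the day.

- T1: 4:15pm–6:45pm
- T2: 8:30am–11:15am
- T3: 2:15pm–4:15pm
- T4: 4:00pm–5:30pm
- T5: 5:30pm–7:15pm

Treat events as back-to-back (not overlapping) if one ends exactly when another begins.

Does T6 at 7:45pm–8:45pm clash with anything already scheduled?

T2: ends 11:15am at or before T6 starts 7:45pm → clear.
T3: ends 4:15pm at or before T6 starts 7:45pm → clear.
T4: ends 5:30pm at or before T6 starts 7:45pm → clear.
T1: ends 6:45pm at or before T6 starts 7:45pm → clear.
T5: ends 7:15pm at or before T6 starts 7:45pm → clear.

No — it doesn't clash with anything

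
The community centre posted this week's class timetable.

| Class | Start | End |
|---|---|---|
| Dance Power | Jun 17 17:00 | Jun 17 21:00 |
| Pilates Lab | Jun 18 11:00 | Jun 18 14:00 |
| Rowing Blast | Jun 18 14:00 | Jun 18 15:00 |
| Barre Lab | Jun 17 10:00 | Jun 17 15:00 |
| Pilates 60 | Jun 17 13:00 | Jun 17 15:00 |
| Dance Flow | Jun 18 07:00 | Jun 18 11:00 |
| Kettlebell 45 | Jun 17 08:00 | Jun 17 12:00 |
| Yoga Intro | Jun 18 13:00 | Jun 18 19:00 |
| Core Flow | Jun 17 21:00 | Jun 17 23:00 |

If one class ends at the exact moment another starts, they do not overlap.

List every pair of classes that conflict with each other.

Sorted by start: Kettlebell 45, Barre Lab, Pilates 60, Dance Power, Core Flow, Dance Flow, Pilates Lab, Yoga Intro, Rowing Blast.
Barre Lab starts before Kettlebell 45 ends → Kettlebell 45 and Barre Lab overlap.
Pilates 60 starts after Kettlebell 45 ends; Kettlebell 45 is clear from here.
Pilates 60 starts before Barre Lab ends → Barre Lab and Pilates 60 overlap.
Dance Power starts after Barre Lab ends; Barre Lab is clear from here.
Dance Power starts after Pilates 60 ends; Pilates 60 is clear from here.
Core Flow starts exactly when Dance Power ends (back-to-back, no overlap); Dance Power is clear from here.
Dance Flow starts after Core Flow ends; Core Flow is clear from here.
Pilates Lab starts exactly when Dance Flow ends (back-to-back, no overlap); Dance Flow is clear from here.
Yoga Intro starts before Pilates Lab ends → Pilates Lab and Yoga Intro overlap.
Rowing Blast starts exactly when Pilates Lab ends (back-to-back, no overlap).
Rowing Blast starts before Yoga Intro ends → Yoga Intro and Rowing Blast overlap.

Barre Lab & Kettlebell 45, Barre Lab & Pilates 60, Pilates Lab & Yoga Intro, Rowing Blast & Yoga Intro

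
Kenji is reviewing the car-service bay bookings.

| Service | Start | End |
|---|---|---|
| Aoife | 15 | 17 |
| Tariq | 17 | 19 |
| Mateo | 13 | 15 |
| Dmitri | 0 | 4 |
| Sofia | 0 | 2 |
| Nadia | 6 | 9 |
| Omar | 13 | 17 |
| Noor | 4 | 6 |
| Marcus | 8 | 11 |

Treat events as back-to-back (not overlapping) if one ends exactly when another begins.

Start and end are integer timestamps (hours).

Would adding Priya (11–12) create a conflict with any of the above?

No — it doesn't clash with anything

Sofia: ends 2 at or before Priya starts 11 → clear.
Dmitri: ends 4 at or before Priya starts 11 → clear.
Noor: ends 6 at or before Priya starts 11 → clear.
Nadia: ends 9 at or before Priya starts 11 → clear.
Marcus: ends 11 at or before Priya starts 11 → clear.
Omar: starts 13 at or after Priya ends 12 → clear.
Mateo: starts 13 at or after Priya ends 12 → clear.
Aoife: starts 15 at or after Priya ends 12 → clear.
Tariq: starts 17 at or after Priya ends 12 → clear.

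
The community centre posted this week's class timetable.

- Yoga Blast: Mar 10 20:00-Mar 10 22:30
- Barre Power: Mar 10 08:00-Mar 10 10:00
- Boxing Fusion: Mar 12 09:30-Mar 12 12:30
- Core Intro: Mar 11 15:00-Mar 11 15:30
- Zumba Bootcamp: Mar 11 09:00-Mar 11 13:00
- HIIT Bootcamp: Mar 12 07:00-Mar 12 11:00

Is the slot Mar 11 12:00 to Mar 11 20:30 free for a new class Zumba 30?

Barre Power: ends Mar 10 10:00 at or before Zumba 30 starts Mar 11 12:00 → clear.
Yoga Blast: ends Mar 10 22:30 at or before Zumba 30 starts Mar 11 12:00 → clear.
Zumba Bootcamp: starts Mar 11 09:00 before Zumba 30 ends Mar 11 20:30, and ends Mar 11 13:00 after Zumba 30 starts Mar 11 12:00 → overlap.
Core Intro: starts Mar 11 15:00 before Zumba 30 ends Mar 11 20:30, and ends Mar 11 15:30 after Zumba 30 starts Mar 11 12:00 → overlap.
HIIT Bootcamp: starts Mar 12 07:00 at or after Zumba 30 ends Mar 11 20:30 → clear.
Boxing Fusion: starts Mar 12 09:30 at or after Zumba 30 ends Mar 11 20:30 → clear.
Zumba 30 overlaps Zumba Bootcamp, Core Intro.

No — it overlaps Core Intro, Zumba Bootcamp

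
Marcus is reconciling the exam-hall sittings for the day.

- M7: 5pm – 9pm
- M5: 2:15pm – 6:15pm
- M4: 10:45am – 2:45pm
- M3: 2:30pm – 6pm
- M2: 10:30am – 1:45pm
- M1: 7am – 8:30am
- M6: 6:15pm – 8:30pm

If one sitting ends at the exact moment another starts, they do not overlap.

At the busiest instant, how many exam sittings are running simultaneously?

3

Sweep the timeline, counting +1 at each start and −1 at each end (ends before starts at a tie):
7am start M1 → 1
8:30am end M1 → 0
10:30am start M2 → 1
10:45am start M4 → 2
1:45pm end M2 → 1
2:15pm start M5 → 2
2:30pm start M3 → 3
2:45pm end M4 → 2
5pm start M7 → 3
6pm end M3 → 2
6:15pm end M5 → 1
6:15pm start M6 → 2
8:30pm end M6 → 1
9pm end M7 → 0
Peak is 3, at 2:30pm (M3, M4, M5).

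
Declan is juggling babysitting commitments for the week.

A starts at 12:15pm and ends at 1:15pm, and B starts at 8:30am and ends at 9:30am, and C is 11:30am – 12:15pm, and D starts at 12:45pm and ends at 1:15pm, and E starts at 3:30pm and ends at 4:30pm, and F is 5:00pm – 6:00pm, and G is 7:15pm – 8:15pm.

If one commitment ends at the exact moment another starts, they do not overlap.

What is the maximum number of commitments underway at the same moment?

2

Sort all start/end points and keep a running count:
8:30am start B → 1
9:30am end B → 0
11:30am start C → 1
12:15pm end C → 0
12:15pm start A → 1
12:45pm start D → 2
1:15pm end A → 1
1:15pm end D → 0
3:30pm start E → 1
4:30pm end E → 0
5:00pm start F → 1
6:00pm end F → 0
7:15pm start G → 1
8:15pm end G → 0
Peak is 2, at 12:45pm (A, D).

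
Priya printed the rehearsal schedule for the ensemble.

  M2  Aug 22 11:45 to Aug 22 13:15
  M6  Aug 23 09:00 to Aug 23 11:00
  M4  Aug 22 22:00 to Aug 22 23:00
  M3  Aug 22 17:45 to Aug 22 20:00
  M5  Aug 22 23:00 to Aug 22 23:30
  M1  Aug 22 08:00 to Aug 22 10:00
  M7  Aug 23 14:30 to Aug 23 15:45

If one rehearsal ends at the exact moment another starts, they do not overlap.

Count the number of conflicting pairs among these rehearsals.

0

Two intervals overlap when each starts before the other ends.
Sorted by start: M1, M2, M3, M4, M5, M6, M7.
M2 starts after M1 ends, so M1 has no further overlaps.
M3 starts after M2 ends, so M2 has no further overlaps.
M4 starts after M3 ends, so M3 has no further overlaps.
M5 starts exactly when M4 ends (back-to-back, no overlap), so M4 has no further overlaps.
M6 starts after M5 ends, so M5 has no further overlaps.
M7 starts after M6 ends.
No pair overlaps.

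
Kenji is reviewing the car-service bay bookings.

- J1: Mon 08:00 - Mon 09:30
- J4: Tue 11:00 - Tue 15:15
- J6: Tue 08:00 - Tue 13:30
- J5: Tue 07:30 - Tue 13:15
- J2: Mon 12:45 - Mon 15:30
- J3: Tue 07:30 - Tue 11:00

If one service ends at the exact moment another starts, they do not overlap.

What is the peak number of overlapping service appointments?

Sort all start/end points and keep a running count:
Mon 08:00 start J1 → 1
Mon 09:30 end J1 → 0
Mon 12:45 start J2 → 1
Mon 15:30 end J2 → 0
Tue 07:30 start J3 → 1
Tue 07:30 start J5 → 2
Tue 08:00 start J6 → 3
Tue 11:00 end J3 → 2
Tue 11:00 start J4 → 3
Tue 13:15 end J5 → 2
Tue 13:30 end J6 → 1
Tue 15:15 end J4 → 0
Peak is 3, at Tue 08:00 (J3, J5, J6).

3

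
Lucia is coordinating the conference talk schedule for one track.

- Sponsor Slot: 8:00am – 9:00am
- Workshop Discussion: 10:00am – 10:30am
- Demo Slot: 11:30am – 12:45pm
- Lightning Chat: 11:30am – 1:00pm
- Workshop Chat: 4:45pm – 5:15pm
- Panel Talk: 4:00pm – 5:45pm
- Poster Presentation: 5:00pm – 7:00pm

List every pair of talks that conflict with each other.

Demo Slot & Lightning Chat, Panel Talk & Poster Presentation, Panel Talk & Workshop Chat, Poster Presentation & Workshop Chat

Two intervals overlap when each starts before the other ends.
Sorted by start: Sponsor Slot, Workshop Discussion, Demo Slot, Lightning Chat, Panel Talk, Workshop Chat, Poster Presentation.
Workshop Discussion starts after Sponsor Slot ends; Sponsor Slot is clear from here.
Demo Slot starts after Workshop Discussion ends; Workshop Discussion is clear from here.
Lightning Chat starts before Demo Slot ends → Demo Slot and Lightning Chat overlap.
Panel Talk starts after Demo Slot ends; Demo Slot is clear from here.
Panel Talk starts after Lightning Chat ends; Lightning Chat is clear from here.
Workshop Chat starts before Panel Talk ends → Panel Talk and Workshop Chat overlap.
Poster Presentation starts before Panel Talk ends → Panel Talk and Poster Presentation overlap.
Poster Presentation starts before Workshop Chat ends → Workshop Chat and Poster Presentation overlap.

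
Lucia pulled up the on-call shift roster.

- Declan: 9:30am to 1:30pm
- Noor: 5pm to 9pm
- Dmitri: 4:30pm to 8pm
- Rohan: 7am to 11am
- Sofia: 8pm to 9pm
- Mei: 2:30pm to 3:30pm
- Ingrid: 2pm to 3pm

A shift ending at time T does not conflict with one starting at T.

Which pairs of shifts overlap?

Two intervals overlap when each starts before the other ends.
Sorted by start: Rohan, Declan, Ingrid, Mei, Dmitri, Noor, Sofia.
Declan starts before Rohan ends → Rohan and Declan overlap.
Ingrid starts after Rohan ends; Rohan is clear from here.
Ingrid starts after Declan ends; Declan is clear from here.
Mei starts before Ingrid ends → Ingrid and Mei overlap.
Dmitri starts after Ingrid ends; Ingrid is clear from here.
Dmitri starts after Mei ends; Mei is clear from here.
Noor starts before Dmitri ends → Dmitri and Noor overlap.
Sofia starts exactly when Dmitri ends (back-to-back, no overlap).
Sofia starts before Noor ends → Noor and Sofia overlap.

Declan & Rohan, Dmitri & Noor, Ingrid & Mei, Noor & Sofia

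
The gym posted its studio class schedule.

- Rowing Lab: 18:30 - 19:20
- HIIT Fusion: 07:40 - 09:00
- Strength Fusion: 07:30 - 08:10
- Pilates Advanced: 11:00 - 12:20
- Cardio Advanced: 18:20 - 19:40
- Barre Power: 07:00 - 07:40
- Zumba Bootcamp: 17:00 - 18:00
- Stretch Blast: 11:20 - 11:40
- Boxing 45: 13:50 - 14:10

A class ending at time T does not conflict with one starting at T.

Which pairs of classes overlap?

Barre Power & Strength Fusion, Cardio Advanced & Rowing Lab, HIIT Fusion & Strength Fusion, Pilates Advanced & Stretch Blast

Sorted by start: Barre Power, Strength Fusion, HIIT Fusion, Pilates Advanced, Stretch Blast, Boxing 45, Zumba Bootcamp, Cardio Advanced, Rowing Lab.
Strength Fusion starts before Barre Power ends → Barre Power and Strength Fusion overlap.
HIIT Fusion starts exactly when Barre Power ends (back-to-back, no overlap) — done with Barre Power.
HIIT Fusion starts before Strength Fusion ends → Strength Fusion and HIIT Fusion overlap.
Pilates Advanced starts after Strength Fusion ends — done with Strength Fusion.
Pilates Advanced starts after HIIT Fusion ends — done with HIIT Fusion.
Stretch Blast starts before Pilates Advanced ends → Pilates Advanced and Stretch Blast overlap.
Boxing 45 starts after Pilates Advanced ends — done with Pilates Advanced.
Boxing 45 starts after Stretch Blast ends — done with Stretch Blast.
Zumba Bootcamp starts after Boxing 45 ends — done with Boxing 45.
Cardio Advanced starts after Zumba Bootcamp ends — done with Zumba Bootcamp.
Rowing Lab starts before Cardio Advanced ends → Cardio Advanced and Rowing Lab overlap.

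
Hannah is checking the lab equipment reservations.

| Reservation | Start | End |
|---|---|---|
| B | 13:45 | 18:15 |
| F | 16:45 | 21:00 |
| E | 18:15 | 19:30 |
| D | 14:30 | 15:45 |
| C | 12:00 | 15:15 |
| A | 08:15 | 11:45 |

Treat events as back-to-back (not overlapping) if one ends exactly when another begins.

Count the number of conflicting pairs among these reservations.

Sorted by start: A, C, B, D, F, E.
C starts after A ends; A is clear from here.
B starts before C ends → C and B overlap.
D starts before C ends → C and D overlap.
F starts after C ends; C is clear from here.
D starts before B ends → B and D overlap.
F starts before B ends → B and F overlap.
E starts exactly when B ends (back-to-back, no overlap).
F starts after D ends; D is clear from here.
E starts before F ends → F and E overlap.
Overlapping pairs: B & C, B & D, B & F, C & D, E & F — 5 in total.

5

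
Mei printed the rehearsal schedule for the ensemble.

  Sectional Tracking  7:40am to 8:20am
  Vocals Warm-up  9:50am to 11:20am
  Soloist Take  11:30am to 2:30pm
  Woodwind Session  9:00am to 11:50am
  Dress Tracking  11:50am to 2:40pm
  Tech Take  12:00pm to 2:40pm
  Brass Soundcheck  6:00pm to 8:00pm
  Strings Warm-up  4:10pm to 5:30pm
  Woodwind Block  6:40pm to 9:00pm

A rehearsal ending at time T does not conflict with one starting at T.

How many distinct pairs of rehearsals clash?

Sorted by start: Sectional Tracking, Woodwind Session, Vocals Warm-up, Soloist Take, Dress Tracking, Tech Take, Strings Warm-up, Brass Soundcheck, Woodwind Block.
Woodwind Session starts after Sectional Tracking ends, so Sectional Tracking has no further overlaps.
Vocals Warm-up starts before Woodwind Session ends → Woodwind Session and Vocals Warm-up overlap.
Soloist Take starts before Woodwind Session ends → Woodwind Session and Soloist Take overlap.
Dress Tracking starts exactly when Woodwind Session ends (back-to-back, no overlap), so Woodwind Session has no further overlaps.
Soloist Take starts after Vocals Warm-up ends, so Vocals Warm-up has no further overlaps.
Dress Tracking starts before Soloist Take ends → Soloist Take and Dress Tracking overlap.
Tech Take starts before Soloist Take ends → Soloist Take and Tech Take overlap.
Strings Warm-up starts after Soloist Take ends, so Soloist Take has no further overlaps.
Tech Take starts before Dress Tracking ends → Dress Tracking and Tech Take overlap.
Strings Warm-up starts after Dress Tracking ends, so Dress Tracking has no further overlaps.
Strings Warm-up starts after Tech Take ends, so Tech Take has no further overlaps.
Brass Soundcheck starts after Strings Warm-up ends, so Strings Warm-up has no further overlaps.
Woodwind Block starts before Brass Soundcheck ends → Brass Soundcheck and Woodwind Block overlap.
Overlapping pairs: Brass Soundcheck & Woodwind Block, Dress Tracking & Soloist Take, Dress Tracking & Tech Take, Soloist Take & Tech Take, Soloist Take & Woodwind Session, Vocals Warm-up & Woodwind Session — 6 in total.

6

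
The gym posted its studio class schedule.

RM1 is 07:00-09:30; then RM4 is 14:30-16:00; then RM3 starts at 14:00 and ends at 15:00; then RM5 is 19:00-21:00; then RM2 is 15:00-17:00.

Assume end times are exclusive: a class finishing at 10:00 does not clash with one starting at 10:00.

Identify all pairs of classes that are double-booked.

RM2 & RM4, RM3 & RM4

Sorted by start: RM1, RM3, RM4, RM2, RM5.
RM3 starts after RM1 ends — done with RM1.
RM4 starts before RM3 ends → RM3 and RM4 overlap.
RM2 starts exactly when RM3 ends (back-to-back, no overlap) — done with RM3.
RM2 starts before RM4 ends → RM4 and RM2 overlap.
RM5 starts after RM4 ends.
RM5 starts after RM2 ends.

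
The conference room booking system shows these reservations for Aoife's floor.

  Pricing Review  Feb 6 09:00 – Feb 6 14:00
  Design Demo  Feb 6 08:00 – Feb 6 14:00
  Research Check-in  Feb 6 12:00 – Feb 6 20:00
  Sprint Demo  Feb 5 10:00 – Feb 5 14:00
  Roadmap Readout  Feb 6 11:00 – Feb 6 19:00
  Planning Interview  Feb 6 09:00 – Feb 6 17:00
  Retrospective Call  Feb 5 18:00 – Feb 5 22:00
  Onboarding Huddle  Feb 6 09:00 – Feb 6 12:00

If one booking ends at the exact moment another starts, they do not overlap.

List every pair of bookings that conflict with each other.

Design Demo & Onboarding Huddle, Design Demo & Planning Interview, Design Demo & Pricing Review, Design Demo & Research Check-in, Design Demo & Roadmap Readout, Onboarding Huddle & Planning Interview, Onboarding Huddle & Pricing Review, Onboarding Huddle & Roadmap Readout, Planning Interview & Pricing Review, Planning Interview & Research Check-in, Planning Interview & Roadmap Readout, Pricing Review & Research Check-in, Pricing Review & Roadmap Readout, Research Check-in & Roadmap Readout

Sorted by start: Sprint Demo, Retrospective Call, Design Demo, Onboarding Huddle, Pricing Review, Planning Interview, Roadmap Readout, Research Check-in.
Retrospective Call starts after Sprint Demo ends, so Sprint Demo has no further overlaps.
Design Demo starts after Retrospective Call ends, so Retrospective Call has no further overlaps.
Onboarding Huddle starts before Design Demo ends → Design Demo and Onboarding Huddle overlap.
Pricing Review starts before Design Demo ends → Design Demo and Pricing Review overlap.
Planning Interview starts before Design Demo ends → Design Demo and Planning Interview overlap.
Roadmap Readout starts before Design Demo ends → Design Demo and Roadmap Readout overlap.
Research Check-in starts before Design Demo ends → Design Demo and Research Check-in overlap.
Pricing Review starts before Onboarding Huddle ends → Onboarding Huddle and Pricing Review overlap.
Planning Interview starts before Onboarding Huddle ends → Onboarding Huddle and Planning Interview overlap.
Roadmap Readout starts before Onboarding Huddle ends → Onboarding Huddle and Roadmap Readout overlap.
Research Check-in starts exactly when Onboarding Huddle ends (back-to-back, no overlap).
Planning Interview starts before Pricing Review ends → Pricing Review and Planning Interview overlap.
Roadmap Readout starts before Pricing Review ends → Pricing Review and Roadmap Readout overlap.
Research Check-in starts before Pricing Review ends → Pricing Review and Research Check-in overlap.
Roadmap Readout starts before Planning Interview ends → Planning Interview and Roadmap Readout overlap.
Research Check-in starts before Planning Interview ends → Planning Interview and Research Check-in overlap.
Research Check-in starts before Roadmap Readout ends → Roadmap Readout and Research Check-in overlap.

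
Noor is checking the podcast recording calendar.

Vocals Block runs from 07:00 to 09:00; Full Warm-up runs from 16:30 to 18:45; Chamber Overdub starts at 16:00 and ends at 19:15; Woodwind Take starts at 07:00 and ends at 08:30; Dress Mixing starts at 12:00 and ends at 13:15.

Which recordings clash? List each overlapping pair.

Chamber Overdub & Full Warm-up, Vocals Block & Woodwind Take

Sorted by start: Woodwind Take, Vocals Block, Dress Mixing, Chamber Overdub, Full Warm-up.
Vocals Block starts before Woodwind Take ends → Woodwind Take and Vocals Block overlap.
Dress Mixing starts after Woodwind Take ends; Woodwind Take is clear from here.
Dress Mixing starts after Vocals Block ends; Vocals Block is clear from here.
Chamber Overdub starts after Dress Mixing ends; Dress Mixing is clear from here.
Full Warm-up starts before Chamber Overdub ends → Chamber Overdub and Full Warm-up overlap.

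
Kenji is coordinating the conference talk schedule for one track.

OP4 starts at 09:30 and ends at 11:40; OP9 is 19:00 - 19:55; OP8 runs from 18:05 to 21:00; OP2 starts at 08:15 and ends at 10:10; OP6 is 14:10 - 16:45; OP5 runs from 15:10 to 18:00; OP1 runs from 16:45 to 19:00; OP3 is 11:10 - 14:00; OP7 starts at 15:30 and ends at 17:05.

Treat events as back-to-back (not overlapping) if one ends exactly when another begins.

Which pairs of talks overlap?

OP1 & OP5, OP1 & OP7, OP1 & OP8, OP2 & OP4, OP3 & OP4, OP5 & OP6, OP5 & OP7, OP6 & OP7, OP8 & OP9

Sorted by start: OP2, OP4, OP3, OP6, OP5, OP7, OP1, OP8, OP9.
OP4 starts before OP2 ends → OP2 and OP4 overlap.
OP3 starts after OP2 ends, so nothing later overlaps OP2 either.
OP3 starts before OP4 ends → OP4 and OP3 overlap.
OP6 starts after OP4 ends, so nothing later overlaps OP4 either.
OP6 starts after OP3 ends, so nothing later overlaps OP3 either.
OP5 starts before OP6 ends → OP6 and OP5 overlap.
OP7 starts before OP6 ends → OP6 and OP7 overlap.
OP1 starts exactly when OP6 ends (back-to-back, no overlap), so nothing later overlaps OP6 either.
OP7 starts before OP5 ends → OP5 and OP7 overlap.
OP1 starts before OP5 ends → OP5 and OP1 overlap.
OP8 starts after OP5 ends, so nothing later overlaps OP5 either.
OP1 starts before OP7 ends → OP7 and OP1 overlap.
OP8 starts after OP7 ends, so nothing later overlaps OP7 either.
OP8 starts before OP1 ends → OP1 and OP8 overlap.
OP9 starts exactly when OP1 ends (back-to-back, no overlap).
OP9 starts before OP8 ends → OP8 and OP9 overlap.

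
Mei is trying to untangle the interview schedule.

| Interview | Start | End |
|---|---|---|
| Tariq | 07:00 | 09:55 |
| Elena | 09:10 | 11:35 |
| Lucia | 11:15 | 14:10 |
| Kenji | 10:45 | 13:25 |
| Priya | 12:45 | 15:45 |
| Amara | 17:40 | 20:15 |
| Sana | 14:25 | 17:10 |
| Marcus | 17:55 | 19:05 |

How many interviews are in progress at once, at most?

3

Sweep the timeline, counting +1 at each start and −1 at each end (ends before starts at a tie):
07:00 start Tariq → 1
09:10 start Elena → 2
09:55 end Tariq → 1
10:45 start Kenji → 2
11:15 start Lucia → 3
11:35 end Elena → 2
12:45 start Priya → 3
13:25 end Kenji → 2
14:10 end Lucia → 1
14:25 start Sana → 2
15:45 end Priya → 1
17:10 end Sana → 0
17:40 start Amara → 1
17:55 start Marcus → 2
19:05 end Marcus → 1
20:15 end Amara → 0
Peak is 3, at 11:15 (Elena, Kenji, Lucia).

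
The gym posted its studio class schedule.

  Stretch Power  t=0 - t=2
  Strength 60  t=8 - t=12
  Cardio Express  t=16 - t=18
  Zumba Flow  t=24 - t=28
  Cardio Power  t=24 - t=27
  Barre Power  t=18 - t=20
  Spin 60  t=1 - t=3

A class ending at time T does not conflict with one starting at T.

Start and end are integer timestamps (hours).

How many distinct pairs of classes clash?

2

Sorted by start: Stretch Power, Spin 60, Strength 60, Cardio Express, Barre Power, Cardio Power, Zumba Flow.
Spin 60 starts before Stretch Power ends → Stretch Power and Spin 60 overlap.
Strength 60 starts after Stretch Power ends, so nothing later overlaps Stretch Power either.
Strength 60 starts after Spin 60 ends, so nothing later overlaps Spin 60 either.
Cardio Express starts after Strength 60 ends, so nothing later overlaps Strength 60 either.
Barre Power starts exactly when Cardio Express ends (back-to-back, no overlap), so nothing later overlaps Cardio Express either.
Cardio Power starts after Barre Power ends, so nothing later overlaps Barre Power either.
Zumba Flow starts before Cardio Power ends → Cardio Power and Zumba Flow overlap.
Overlapping pairs: Cardio Power & Zumba Flow, Spin 60 & Stretch Power — 2 in total.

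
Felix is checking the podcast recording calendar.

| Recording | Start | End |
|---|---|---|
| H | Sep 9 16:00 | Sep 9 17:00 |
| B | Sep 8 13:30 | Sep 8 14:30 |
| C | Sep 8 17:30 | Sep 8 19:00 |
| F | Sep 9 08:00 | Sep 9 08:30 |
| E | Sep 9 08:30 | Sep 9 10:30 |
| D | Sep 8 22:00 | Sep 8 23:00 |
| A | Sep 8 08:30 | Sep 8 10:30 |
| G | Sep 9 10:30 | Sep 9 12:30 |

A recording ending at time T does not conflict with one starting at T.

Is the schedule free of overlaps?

Sorted by start: A, B, C, D, F, E, G, H.
B starts after A ends, so nothing later overlaps A either.
C starts after B ends, so nothing later overlaps B either.
D starts after C ends, so nothing later overlaps C either.
F starts after D ends, so nothing later overlaps D either.
E starts exactly when F ends (back-to-back, no overlap), so nothing later overlaps F either.
G starts exactly when E ends (back-to-back, no overlap), so nothing later overlaps E either.
H starts after G ends.
Every pair is clear; the schedule has no overlaps.

Yes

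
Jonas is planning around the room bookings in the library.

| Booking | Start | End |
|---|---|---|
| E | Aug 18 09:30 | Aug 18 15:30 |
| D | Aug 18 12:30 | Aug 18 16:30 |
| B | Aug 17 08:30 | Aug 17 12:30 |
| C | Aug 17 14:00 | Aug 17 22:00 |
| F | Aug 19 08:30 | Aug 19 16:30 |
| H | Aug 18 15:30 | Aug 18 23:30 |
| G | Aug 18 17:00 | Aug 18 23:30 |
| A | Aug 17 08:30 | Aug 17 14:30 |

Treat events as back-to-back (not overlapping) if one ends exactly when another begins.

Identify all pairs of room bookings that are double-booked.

A & B, A & C, D & E, D & H, G & H

Sorted by start: A, B, C, E, D, H, G, F.
B starts before A ends → A and B overlap.
C starts before A ends → A and C overlap.
E starts after A ends — done with A.
C starts after B ends — done with B.
E starts after C ends — done with C.
D starts before E ends → E and D overlap.
H starts exactly when E ends (back-to-back, no overlap) — done with E.
H starts before D ends → D and H overlap.
G starts after D ends — done with D.
G starts before H ends → H and G overlap.
F starts after H ends.
F starts after G ends.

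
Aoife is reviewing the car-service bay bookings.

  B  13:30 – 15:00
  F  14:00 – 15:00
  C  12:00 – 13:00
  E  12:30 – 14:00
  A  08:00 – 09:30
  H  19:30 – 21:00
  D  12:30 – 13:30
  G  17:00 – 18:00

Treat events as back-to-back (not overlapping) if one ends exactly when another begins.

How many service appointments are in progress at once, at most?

Sweep the timeline, counting +1 at each start and −1 at each end (ends before starts at a tie):
08:00 start A → 1
09:30 end A → 0
12:00 start C → 1
12:30 start D → 2
12:30 start E → 3
13:00 end C → 2
13:30 end D → 1
13:30 start B → 2
14:00 end E → 1
14:00 start F → 2
15:00 end B → 1
15:00 end F → 0
17:00 start G → 1
18:00 end G → 0
19:30 start H → 1
21:00 end H → 0
Peak is 3, at 12:30 (C, D, E).

3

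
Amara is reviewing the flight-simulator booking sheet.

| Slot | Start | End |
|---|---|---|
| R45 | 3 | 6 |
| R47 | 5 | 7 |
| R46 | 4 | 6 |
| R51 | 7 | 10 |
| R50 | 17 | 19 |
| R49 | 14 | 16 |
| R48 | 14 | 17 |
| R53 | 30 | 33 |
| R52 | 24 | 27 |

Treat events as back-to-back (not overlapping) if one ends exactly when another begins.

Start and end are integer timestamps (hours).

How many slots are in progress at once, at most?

Walk through starts and ends in time order (an end at T is processed before a start at T):
3 start R45 → 1
4 start R46 → 2
5 start R47 → 3
6 end R45 → 2
6 end R46 → 1
7 end R47 → 0
7 start R51 → 1
10 end R51 → 0
14 start R48 → 1
14 start R49 → 2
16 end R49 → 1
17 end R48 → 0
17 start R50 → 1
19 end R50 → 0
24 start R52 → 1
27 end R52 → 0
30 start R53 → 1
33 end R53 → 0
Peak is 3, at 5 (R45, R46, R47).

3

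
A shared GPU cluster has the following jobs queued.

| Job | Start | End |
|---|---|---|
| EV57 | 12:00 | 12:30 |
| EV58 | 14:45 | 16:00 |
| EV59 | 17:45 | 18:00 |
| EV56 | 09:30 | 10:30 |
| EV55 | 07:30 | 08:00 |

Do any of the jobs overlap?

No

Sorted by start: EV55, EV56, EV57, EV58, EV59.
EV56 starts after EV55 ends — done with EV55.
EV57 starts after EV56 ends — done with EV56.
EV58 starts after EV57 ends — done with EV57.
EV59 starts after EV58 ends.
Every pair is clear; the schedule has no overlaps.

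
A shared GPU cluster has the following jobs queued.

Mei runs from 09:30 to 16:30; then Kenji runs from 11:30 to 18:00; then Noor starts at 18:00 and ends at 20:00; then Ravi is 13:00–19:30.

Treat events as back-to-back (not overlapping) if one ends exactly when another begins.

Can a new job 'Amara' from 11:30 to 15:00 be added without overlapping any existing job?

No — it overlaps Kenji, Mei, Ravi

Mei: starts 09:30 before Amara ends 15:00, and ends 16:30 after Amara starts 11:30 → overlap.
Kenji: starts 11:30 before Amara ends 15:00, and ends 18:00 after Amara starts 11:30 → overlap.
Ravi: starts 13:00 before Amara ends 15:00, and ends 19:30 after Amara starts 11:30 → overlap.
Noor: starts 18:00 at or after Amara ends 15:00 → clear.
Amara overlaps Kenji, Mei, Ravi.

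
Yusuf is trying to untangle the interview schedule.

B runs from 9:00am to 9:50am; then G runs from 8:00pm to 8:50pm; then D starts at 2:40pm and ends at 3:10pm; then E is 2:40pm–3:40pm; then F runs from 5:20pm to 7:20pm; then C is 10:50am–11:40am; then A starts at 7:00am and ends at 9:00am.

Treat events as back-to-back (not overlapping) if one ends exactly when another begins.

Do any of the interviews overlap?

Yes

Check each pair: they overlap iff neither finishes before the other starts.
Sorted by start: A, B, C, D, E, F, G.
B starts exactly when A ends (back-to-back, no overlap) — done with A.
C starts after B ends — done with B.
D starts after C ends — done with C.
E starts before D ends → D and E overlap.
That's a conflict, so the schedule is not conflict-free.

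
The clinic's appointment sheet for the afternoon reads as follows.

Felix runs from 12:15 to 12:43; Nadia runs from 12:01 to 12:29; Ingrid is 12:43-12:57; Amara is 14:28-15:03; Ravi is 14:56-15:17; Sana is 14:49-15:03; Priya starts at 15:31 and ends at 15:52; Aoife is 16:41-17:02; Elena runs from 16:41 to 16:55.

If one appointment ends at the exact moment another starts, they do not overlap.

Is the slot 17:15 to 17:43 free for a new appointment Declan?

Nadia: ends 12:29 at or before Declan starts 17:15 → clear.
Felix: ends 12:43 at or before Declan starts 17:15 → clear.
Ingrid: ends 12:57 at or before Declan starts 17:15 → clear.
Amara: ends 15:03 at or before Declan starts 17:15 → clear.
Sana: ends 15:03 at or before Declan starts 17:15 → clear.
Ravi: ends 15:17 at or before Declan starts 17:15 → clear.
Priya: ends 15:52 at or before Declan starts 17:15 → clear.
Aoife: ends 17:02 at or before Declan starts 17:15 → clear.
Elena: ends 16:55 at or before Declan starts 17:15 → clear.

Yes — the slot is free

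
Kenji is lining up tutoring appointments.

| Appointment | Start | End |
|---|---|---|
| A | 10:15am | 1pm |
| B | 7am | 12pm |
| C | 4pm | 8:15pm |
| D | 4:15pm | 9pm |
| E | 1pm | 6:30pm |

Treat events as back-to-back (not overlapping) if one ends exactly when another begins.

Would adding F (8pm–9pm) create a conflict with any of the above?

Yes — it overlaps C, D

B: ends 12pm at or before F starts 8pm → clear.
A: ends 1pm at or before F starts 8pm → clear.
E: ends 6:30pm at or before F starts 8pm → clear.
C: starts 4pm before F ends 9pm, and ends 8:15pm after F starts 8pm → overlap.
D: starts 4:15pm before F ends 9pm, and ends 9pm after F starts 8pm → overlap.
F overlaps C, D.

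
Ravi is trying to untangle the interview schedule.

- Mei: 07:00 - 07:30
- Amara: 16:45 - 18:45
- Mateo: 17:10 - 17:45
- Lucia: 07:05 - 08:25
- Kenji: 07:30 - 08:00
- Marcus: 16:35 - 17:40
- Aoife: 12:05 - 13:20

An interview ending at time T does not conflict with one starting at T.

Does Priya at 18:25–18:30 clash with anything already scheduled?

Mei: ends 07:30 at or before Priya starts 18:25 → clear.
Lucia: ends 08:25 at or before Priya starts 18:25 → clear.
Kenji: ends 08:00 at or before Priya starts 18:25 → clear.
Aoife: ends 13:20 at or before Priya starts 18:25 → clear.
Marcus: ends 17:40 at or before Priya starts 18:25 → clear.
Amara: starts 16:45 before Priya ends 18:30, and ends 18:45 after Priya starts 18:25 → overlap.
Mateo: ends 17:45 at or before Priya starts 18:25 → clear.
Priya overlaps Amara.

Yes — it overlaps Amara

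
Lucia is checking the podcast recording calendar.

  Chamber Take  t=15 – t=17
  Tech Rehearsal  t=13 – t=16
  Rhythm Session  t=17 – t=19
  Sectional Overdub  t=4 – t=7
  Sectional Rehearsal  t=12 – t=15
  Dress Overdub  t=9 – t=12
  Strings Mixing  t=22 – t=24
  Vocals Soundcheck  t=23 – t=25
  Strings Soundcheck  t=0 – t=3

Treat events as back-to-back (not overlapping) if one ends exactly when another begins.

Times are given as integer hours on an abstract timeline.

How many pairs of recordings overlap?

3

Sorted by start: Strings Soundcheck, Sectional Overdub, Dress Overdub, Sectional Rehearsal, Tech Rehearsal, Chamber Take, Rhythm Session, Strings Mixing, Vocals Soundcheck.
Sectional Overdub starts after Strings Soundcheck ends; Strings Soundcheck is clear from here.
Dress Overdub starts after Sectional Overdub ends; Sectional Overdub is clear from here.
Sectional Rehearsal starts exactly when Dress Overdub ends (back-to-back, no overlap); Dress Overdub is clear from here.
Tech Rehearsal starts before Sectional Rehearsal ends → Sectional Rehearsal and Tech Rehearsal overlap.
Chamber Take starts exactly when Sectional Rehearsal ends (back-to-back, no overlap); Sectional Rehearsal is clear from here.
Chamber Take starts before Tech Rehearsal ends → Tech Rehearsal and Chamber Take overlap.
Rhythm Session starts after Tech Rehearsal ends; Tech Rehearsal is clear from here.
Rhythm Session starts exactly when Chamber Take ends (back-to-back, no overlap); Chamber Take is clear from here.
Strings Mixing starts after Rhythm Session ends; Rhythm Session is clear from here.
Vocals Soundcheck starts before Strings Mixing ends → Strings Mixing and Vocals Soundcheck overlap.
Overlapping pairs: Chamber Take & Tech Rehearsal, Sectional Rehearsal & Tech Rehearsal, Strings Mixing & Vocals Soundcheck — 3 in total.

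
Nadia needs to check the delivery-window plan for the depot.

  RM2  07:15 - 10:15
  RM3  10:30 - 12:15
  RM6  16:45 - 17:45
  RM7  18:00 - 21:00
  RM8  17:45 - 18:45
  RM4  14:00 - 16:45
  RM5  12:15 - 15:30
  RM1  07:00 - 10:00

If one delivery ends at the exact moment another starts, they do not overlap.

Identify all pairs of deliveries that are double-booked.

RM1 & RM2, RM4 & RM5, RM7 & RM8

Sorted by start: RM1, RM2, RM3, RM5, RM4, RM6, RM8, RM7.
RM2 starts before RM1 ends → RM1 and RM2 overlap.
RM3 starts after RM1 ends, so RM1 has no further overlaps.
RM3 starts after RM2 ends, so RM2 has no further overlaps.
RM5 starts exactly when RM3 ends (back-to-back, no overlap), so RM3 has no further overlaps.
RM4 starts before RM5 ends → RM5 and RM4 overlap.
RM6 starts after RM5 ends, so RM5 has no further overlaps.
RM6 starts exactly when RM4 ends (back-to-back, no overlap), so RM4 has no further overlaps.
RM8 starts exactly when RM6 ends (back-to-back, no overlap), so RM6 has no further overlaps.
RM7 starts before RM8 ends → RM8 and RM7 overlap.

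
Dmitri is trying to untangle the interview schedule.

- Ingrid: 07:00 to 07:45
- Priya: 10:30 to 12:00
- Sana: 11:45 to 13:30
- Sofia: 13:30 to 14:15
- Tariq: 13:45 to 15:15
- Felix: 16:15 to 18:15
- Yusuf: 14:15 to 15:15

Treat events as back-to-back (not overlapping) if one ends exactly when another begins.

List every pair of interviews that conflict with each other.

Priya & Sana, Sofia & Tariq, Tariq & Yusuf

Sorted by start: Ingrid, Priya, Sana, Sofia, Tariq, Yusuf, Felix.
Priya starts after Ingrid ends — done with Ingrid.
Sana starts before Priya ends → Priya and Sana overlap.
Sofia starts after Priya ends — done with Priya.
Sofia starts exactly when Sana ends (back-to-back, no overlap) — done with Sana.
Tariq starts before Sofia ends → Sofia and Tariq overlap.
Yusuf starts exactly when Sofia ends (back-to-back, no overlap) — done with Sofia.
Yusuf starts before Tariq ends → Tariq and Yusuf overlap.
Felix starts after Tariq ends.
Felix starts after Yusuf ends.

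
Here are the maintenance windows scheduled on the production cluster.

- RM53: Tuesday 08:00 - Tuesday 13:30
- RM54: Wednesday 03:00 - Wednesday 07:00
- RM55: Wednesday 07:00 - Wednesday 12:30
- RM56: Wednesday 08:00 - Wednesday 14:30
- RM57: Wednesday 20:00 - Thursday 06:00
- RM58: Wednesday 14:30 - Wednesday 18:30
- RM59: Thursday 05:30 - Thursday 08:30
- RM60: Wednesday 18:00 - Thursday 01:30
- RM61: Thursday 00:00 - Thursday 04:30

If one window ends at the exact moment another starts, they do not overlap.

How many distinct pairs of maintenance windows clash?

6

Two intervals overlap when each starts before the other ends.
Sorted by start: RM53, RM54, RM55, RM56, RM58, RM60, RM57, RM61, RM59.
RM54 starts after RM53 ends, so RM53 has no further overlaps.
RM55 starts exactly when RM54 ends (back-to-back, no overlap), so RM54 has no further overlaps.
RM56 starts before RM55 ends → RM55 and RM56 overlap.
RM58 starts after RM55 ends, so RM55 has no further overlaps.
RM58 starts exactly when RM56 ends (back-to-back, no overlap), so RM56 has no further overlaps.
RM60 starts before RM58 ends → RM58 and RM60 overlap.
RM57 starts after RM58 ends, so RM58 has no further overlaps.
RM57 starts before RM60 ends → RM60 and RM57 overlap.
RM61 starts before RM60 ends → RM60 and RM61 overlap.
RM59 starts after RM60 ends.
RM61 starts before RM57 ends → RM57 and RM61 overlap.
RM59 starts before RM57 ends → RM57 and RM59 overlap.
RM59 starts after RM61 ends.
Overlapping pairs: RM55 & RM56, RM57 & RM59, RM57 & RM60, RM57 & RM61, RM58 & RM60, RM60 & RM61 — 6 in total.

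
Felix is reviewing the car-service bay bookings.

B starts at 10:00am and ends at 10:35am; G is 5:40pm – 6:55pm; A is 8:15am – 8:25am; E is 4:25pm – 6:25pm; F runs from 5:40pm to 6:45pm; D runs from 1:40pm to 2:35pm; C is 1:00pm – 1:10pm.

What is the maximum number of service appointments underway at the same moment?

Walk through starts and ends in time order (an end at T is processed before a start at T):
8:15am start A → 1
8:25am end A → 0
10:00am start B → 1
10:35am end B → 0
1:00pm start C → 1
1:10pm end C → 0
1:40pm start D → 1
2:35pm end D → 0
4:25pm start E → 1
5:40pm start F → 2
5:40pm start G → 3
6:25pm end E → 2
6:45pm end F → 1
6:55pm end G → 0
Peak is 3, at 5:40pm (E, F, G).

3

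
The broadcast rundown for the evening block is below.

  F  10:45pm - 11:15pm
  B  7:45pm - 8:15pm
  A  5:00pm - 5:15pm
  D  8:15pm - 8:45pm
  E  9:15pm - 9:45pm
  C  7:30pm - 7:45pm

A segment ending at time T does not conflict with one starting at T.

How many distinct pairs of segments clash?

Two intervals overlap when each starts before the other ends.
Sorted by start: A, C, B, D, E, F.
C starts after A ends, so nothing later overlaps A either.
B starts exactly when C ends (back-to-back, no overlap), so nothing later overlaps C either.
D starts exactly when B ends (back-to-back, no overlap), so nothing later overlaps B either.
E starts after D ends, so nothing later overlaps D either.
F starts after E ends.
No pair overlaps.

0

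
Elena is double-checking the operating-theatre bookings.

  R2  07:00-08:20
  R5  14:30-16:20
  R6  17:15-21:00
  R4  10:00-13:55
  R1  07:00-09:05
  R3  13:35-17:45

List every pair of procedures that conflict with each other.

R1 & R2, R3 & R4, R3 & R5, R3 & R6

Two intervals overlap when each starts before the other ends.
Sorted by start: R1, R2, R4, R3, R5, R6.
R2 starts before R1 ends → R1 and R2 overlap.
R4 starts after R1 ends — done with R1.
R4 starts after R2 ends — done with R2.
R3 starts before R4 ends → R4 and R3 overlap.
R5 starts after R4 ends — done with R4.
R5 starts before R3 ends → R3 and R5 overlap.
R6 starts before R3 ends → R3 and R6 overlap.
R6 starts after R5 ends.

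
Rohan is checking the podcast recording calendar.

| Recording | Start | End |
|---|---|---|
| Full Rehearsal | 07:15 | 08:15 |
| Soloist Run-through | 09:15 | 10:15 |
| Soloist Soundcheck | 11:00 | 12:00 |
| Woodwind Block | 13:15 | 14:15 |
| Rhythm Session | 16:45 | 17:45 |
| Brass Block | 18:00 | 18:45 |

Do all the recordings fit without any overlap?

Sorted by start: Full Rehearsal, Soloist Run-through, Soloist Soundcheck, Woodwind Block, Rhythm Session, Brass Block.
Soloist Run-through starts after Full Rehearsal ends; Full Rehearsal is clear from here.
Soloist Soundcheck starts after Soloist Run-through ends; Soloist Run-through is clear from here.
Woodwind Block starts after Soloist Soundcheck ends; Soloist Soundcheck is clear from here.
Rhythm Session starts after Woodwind Block ends; Woodwind Block is clear from here.
Brass Block starts after Rhythm Session ends.
Every pair is clear; the schedule has no overlaps.

Yes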